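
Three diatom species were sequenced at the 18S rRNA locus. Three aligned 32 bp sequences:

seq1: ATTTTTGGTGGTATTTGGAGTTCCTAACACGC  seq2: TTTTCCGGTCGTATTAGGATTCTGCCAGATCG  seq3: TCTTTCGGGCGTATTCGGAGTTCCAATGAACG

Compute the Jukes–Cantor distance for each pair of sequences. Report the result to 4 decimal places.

seq1–seq2: 15/32 sites differ → p = 0.46875, d = −0.75 ln(1 − 0.625) = 0.735622 ≈ 0.7356.
seq1–seq3: 12/32 sites differ → p = 0.375, d = −0.75 ln(1 − 0.5) = 0.519860 ≈ 0.5199.
seq2–seq3: 12/32 sites differ → p = 0.375, d = −0.75 ln(1 − 0.5) = 0.519860 ≈ 0.5199.

d(seq1,seq2) = 0.7356, d(seq1,seq3) = 0.5199, d(seq2,seq3) = 0.5199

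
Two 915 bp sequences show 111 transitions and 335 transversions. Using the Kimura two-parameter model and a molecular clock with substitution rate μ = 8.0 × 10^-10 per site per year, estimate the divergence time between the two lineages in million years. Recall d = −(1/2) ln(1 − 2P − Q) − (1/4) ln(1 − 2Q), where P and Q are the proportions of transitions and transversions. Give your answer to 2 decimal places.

499.13

P = 111/915 ≈ 0.121311 and Q = 335/915 ≈ 0.36612.
Under the Kimura two-parameter model, d = −½ ln(1 − 2P − Q) − ¼ ln(1 − 2Q).
1 − 2P − Q = 0.391258, giving −½ ln(0.391258) = 0.469194.
1 − 2Q = 0.26776, giving −¼ ln(0.26776) = 0.329416.
d = 0.469194 + 0.329416 = 0.798610.
Under a molecular clock d = 2μt, so t = d/(2μ) = 0.798610 / (2 × 8.0 × 10^-10) = 499.13 million years.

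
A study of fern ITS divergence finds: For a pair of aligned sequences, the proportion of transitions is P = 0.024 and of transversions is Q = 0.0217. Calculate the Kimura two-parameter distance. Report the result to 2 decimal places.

0.05

Under the Kimura two-parameter model, d = −½ ln(1 − 2P − Q) − ¼ ln(1 − 2Q).
1 − 2P − Q = 0.9303, giving −½ ln(0.9303) = 0.036124.
1 − 2Q = 0.9566, giving −¼ ln(0.9566) = 0.011092.
d = 0.036124 + 0.011092 = 0.047216.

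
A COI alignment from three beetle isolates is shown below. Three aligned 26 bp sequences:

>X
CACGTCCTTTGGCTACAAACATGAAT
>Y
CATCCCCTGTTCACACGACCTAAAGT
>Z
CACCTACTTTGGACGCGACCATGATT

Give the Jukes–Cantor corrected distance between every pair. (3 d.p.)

X–Y: 14/26 sites differ → p ≈ 0.538462, d = −0.75 ln(1 − 0.717949) = 0.949251 ≈ 0.949.
X–Z: 8/26 sites differ → p ≈ 0.307692, d = −0.75 ln(1 − 0.410256) = 0.396050 ≈ 0.396.
Y–Z: 11/26 sites differ → p ≈ 0.423077, d = −0.75 ln(1 − 0.564103) = 0.622762 ≈ 0.623.

d(X,Y) = 0.949, d(X,Z) = 0.396, d(Y,Z) = 0.623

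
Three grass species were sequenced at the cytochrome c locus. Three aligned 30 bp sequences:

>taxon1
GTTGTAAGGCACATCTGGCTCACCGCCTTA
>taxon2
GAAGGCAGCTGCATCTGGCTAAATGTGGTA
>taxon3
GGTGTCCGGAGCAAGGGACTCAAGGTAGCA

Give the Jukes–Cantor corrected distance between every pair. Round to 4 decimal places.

d(taxon1,taxon2) = 0.6467, d(taxon1,taxon3) = 0.8240, d(taxon2,taxon3) = 0.7301

taxon1–taxon2: 13/30 sites differ → p ≈ 0.433333, d = −0.75 ln(1 − 0.577777) = 0.646666 ≈ 0.6467.
taxon1–taxon3: 15/30 sites differ → p = 0.5, d = −0.75 ln(1 − 0.666667) = 0.823960 ≈ 0.8240.
taxon2–taxon3: 14/30 sites differ → p ≈ 0.466667, d = −0.75 ln(1 − 0.622223) = 0.730088 ≈ 0.7301.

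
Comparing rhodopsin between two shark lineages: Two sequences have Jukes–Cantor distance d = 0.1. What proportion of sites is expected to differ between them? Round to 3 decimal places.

p = (3/4)(1 − e^(−4d/3)) = 0.75 × (1 − e^(-0.133333)) = 0.75 × (1 − 0.875174) = 0.093620.

0.094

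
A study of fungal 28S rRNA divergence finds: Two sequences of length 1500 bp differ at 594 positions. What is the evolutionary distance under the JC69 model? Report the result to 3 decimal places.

p = 594/1500 = 0.396.
d = −(3/4) ln(1 − 4p/3) = −0.75 ln(1 − 0.528) = −0.75 ln(0.472)
  = −0.75 × (-0.750776) = 0.563082 substitutions/site.

0.563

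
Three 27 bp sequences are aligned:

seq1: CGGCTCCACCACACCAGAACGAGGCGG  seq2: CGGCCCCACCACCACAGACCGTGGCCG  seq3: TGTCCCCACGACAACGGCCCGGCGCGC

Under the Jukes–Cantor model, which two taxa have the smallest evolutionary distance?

seq1 and seq2

seq1–seq2: 6/27 differ, p = 0.222, d = 0.264.
seq1–seq3: 11/27 differ, p = 0.407, d = 0.588.
seq2–seq3: 10/27 differ, p = 0.370, d = 0.511.
The smallest distance is between seq1 and seq2.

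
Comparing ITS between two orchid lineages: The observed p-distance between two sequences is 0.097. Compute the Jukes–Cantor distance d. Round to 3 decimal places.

0.104

d = −(3/4) ln(1 − 4p/3) = −0.75 ln(1 − 0.129333) = −0.75 ln(0.870667)
  = −0.75 × (-0.138496) = 0.103872 substitutions/site.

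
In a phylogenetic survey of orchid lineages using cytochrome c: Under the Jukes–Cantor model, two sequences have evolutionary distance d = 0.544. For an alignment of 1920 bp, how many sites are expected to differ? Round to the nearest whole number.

Invert JC69: p = (3/4)(1 − e^(−4d/3)) = 0.75 × (1 − e^(-0.725333)) = 0.75 × (1 − 0.484163) = 0.386878.
Expected differing sites = pL ≈ 0.386878 × 1920 = 742.80576 ≈ 743.

743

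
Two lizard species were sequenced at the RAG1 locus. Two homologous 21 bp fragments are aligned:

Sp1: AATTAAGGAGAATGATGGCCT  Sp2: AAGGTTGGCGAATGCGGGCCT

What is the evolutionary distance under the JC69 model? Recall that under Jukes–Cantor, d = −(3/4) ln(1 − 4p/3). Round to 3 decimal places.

The sequences differ at 7 of 21 sites (3, 4, 5, 6, 9, 15, 16), so p = 7/21 ≈ 0.333333.
d = −(3/4) ln(1 − 4p/3) = −0.75 ln(1 − 0.444444) = −0.75 ln(0.555556)
  = −0.75 × (-0.587786) = 0.440840 substitutions/site.

0.441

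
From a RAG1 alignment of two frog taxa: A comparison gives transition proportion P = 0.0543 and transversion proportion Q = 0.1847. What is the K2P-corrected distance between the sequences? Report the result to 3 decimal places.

0.289

Under the Kimura two-parameter model, d = −½ ln(1 − 2P − Q) − ¼ ln(1 − 2Q).
1 − 2P − Q = 0.7067, giving −½ ln(0.7067) = 0.173575.
1 − 2Q = 0.6306, giving −¼ ln(0.6306) = 0.115271.
d = 0.173575 + 0.115271 = 0.288846.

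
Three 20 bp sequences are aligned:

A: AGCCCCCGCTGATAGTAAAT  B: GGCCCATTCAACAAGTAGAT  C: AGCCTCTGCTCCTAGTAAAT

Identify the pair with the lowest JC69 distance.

A–B: 9/20 differ, p = 0.450, d = 0.687.
A–C: 4/20 differ, p = 0.200, d = 0.233.
B–C: 8/20 differ, p = 0.400, d = 0.572.
The smallest distance is between A and C.

A and C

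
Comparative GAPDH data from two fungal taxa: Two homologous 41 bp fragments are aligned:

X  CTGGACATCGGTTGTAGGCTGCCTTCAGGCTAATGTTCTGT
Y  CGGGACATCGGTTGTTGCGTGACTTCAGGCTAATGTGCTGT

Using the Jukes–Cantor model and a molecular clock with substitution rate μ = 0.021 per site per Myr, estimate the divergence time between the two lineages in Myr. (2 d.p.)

The sequences differ at 6 of 41 sites (2, 16, 18, 19, 22, 37), so p = 6/41 ≈ 0.146341.
d = −(3/4) ln(1 − 4p/3) = −0.75 ln(1 − 0.195121) = −0.75 ln(0.804879)
  = −0.75 × (-0.217063) = 0.162797 substitutions/site.
Under a molecular clock d = 2μt, so t = d/(2μ) = 0.162797 / (2 × 0.021) = 3.88 Myr.

3.88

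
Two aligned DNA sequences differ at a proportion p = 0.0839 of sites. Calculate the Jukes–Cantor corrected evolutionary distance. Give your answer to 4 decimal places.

0.0890

d = −(3/4) ln(1 − 4p/3) = −0.75 ln(1 − 0.111867) = −0.75 ln(0.888133)
  = −0.75 × (-0.118634) = 0.088976 substitutions/site.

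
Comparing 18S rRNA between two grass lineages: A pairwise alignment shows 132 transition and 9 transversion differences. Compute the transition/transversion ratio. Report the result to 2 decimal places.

R = 132/9 = 14.666666… ≈ 14.67 (to 2 d.p.).

14.67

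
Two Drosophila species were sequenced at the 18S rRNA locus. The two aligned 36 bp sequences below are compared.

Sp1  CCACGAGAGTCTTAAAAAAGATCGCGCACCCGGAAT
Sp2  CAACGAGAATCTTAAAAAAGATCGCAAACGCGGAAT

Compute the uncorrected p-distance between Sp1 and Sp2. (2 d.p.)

The sequences differ at 5 of 36 positions (sites 2, 9, 26, 27, 30).
p = 5/36 = 0.138888… ≈ 0.14 (to 2 d.p.).

0.14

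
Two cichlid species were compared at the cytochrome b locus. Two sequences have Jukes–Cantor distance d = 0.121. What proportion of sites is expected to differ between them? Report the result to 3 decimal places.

p = (3/4)(1 − e^(−4d/3)) = 0.75 × (1 − e^(-0.161333)) = 0.75 × (1 − 0.851009) = 0.111743.

0.112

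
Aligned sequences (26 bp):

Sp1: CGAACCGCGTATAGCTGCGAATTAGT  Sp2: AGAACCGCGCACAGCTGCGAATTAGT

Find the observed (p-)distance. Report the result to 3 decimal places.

0.115

The sequences differ at 3 of 26 positions (sites 1, 10, 12).
p = 3/26 = 0.115384… ≈ 0.115 (to 3 d.p.).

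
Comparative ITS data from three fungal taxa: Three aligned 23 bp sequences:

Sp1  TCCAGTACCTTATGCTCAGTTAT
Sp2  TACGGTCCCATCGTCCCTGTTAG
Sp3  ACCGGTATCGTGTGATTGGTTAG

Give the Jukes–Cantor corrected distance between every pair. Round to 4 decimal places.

Sp1–Sp2: 10/23 sites differ → p ≈ 0.434783, d = −0.75 ln(1 − 0.579711) = 0.650110 ≈ 0.6501.
Sp1–Sp3: 9/23 sites differ → p ≈ 0.391304, d = −0.75 ln(1 − 0.521739) = 0.553199 ≈ 0.5532.
Sp2–Sp3: 12/23 sites differ → p ≈ 0.521739, d = −0.75 ln(1 − 0.695652) = 0.892188 ≈ 0.8922.

d(Sp1,Sp2) = 0.6501, d(Sp1,Sp3) = 0.5532, d(Sp2,Sp3) = 0.8922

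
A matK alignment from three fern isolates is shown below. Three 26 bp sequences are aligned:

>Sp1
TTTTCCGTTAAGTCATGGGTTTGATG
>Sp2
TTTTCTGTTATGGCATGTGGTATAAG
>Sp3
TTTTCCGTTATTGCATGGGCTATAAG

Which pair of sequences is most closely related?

Sp1–Sp2: 8/26 differ, p = 0.308, d = 0.396.
Sp1–Sp3: 7/26 differ, p = 0.269, d = 0.334.
Sp2–Sp3: 4/26 differ, p = 0.154, d = 0.172.
The smallest distance is between Sp2 and Sp3.

Sp2 and Sp3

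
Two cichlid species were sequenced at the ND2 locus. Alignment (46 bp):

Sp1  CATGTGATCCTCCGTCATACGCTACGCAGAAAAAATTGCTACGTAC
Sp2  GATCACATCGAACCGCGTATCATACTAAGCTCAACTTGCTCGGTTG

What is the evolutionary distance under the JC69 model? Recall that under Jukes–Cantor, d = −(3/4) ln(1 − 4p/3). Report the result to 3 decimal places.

The sequences differ at 23 of 46 sites, so p = 23/46 = 0.5.
d = −(3/4) ln(1 − 4p/3) = −0.75 ln(1 − 0.666667) = −0.75 ln(0.333333)
  = −0.75 × (-1.098613) = 0.823960 substitutions/site.

0.824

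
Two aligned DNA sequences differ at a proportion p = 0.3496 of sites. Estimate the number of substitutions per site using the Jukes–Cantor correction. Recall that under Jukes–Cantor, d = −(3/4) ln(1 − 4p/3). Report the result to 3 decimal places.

d = −(3/4) ln(1 − 4p/3) = −0.75 ln(1 − 0.466133) = −0.75 ln(0.533867)
  = −0.75 × (-0.627609) = 0.470707 substitutions/site.

0.471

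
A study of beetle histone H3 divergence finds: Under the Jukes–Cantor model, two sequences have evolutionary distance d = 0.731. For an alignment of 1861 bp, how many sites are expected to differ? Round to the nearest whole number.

869

Invert JC69: p = (3/4)(1 − e^(−4d/3)) = 0.75 × (1 − e^(-0.974667)) = 0.75 × (1 − 0.377318) = 0.467012.
Expected differing sites = pL ≈ 0.467012 × 1861 = 869.109332 ≈ 869.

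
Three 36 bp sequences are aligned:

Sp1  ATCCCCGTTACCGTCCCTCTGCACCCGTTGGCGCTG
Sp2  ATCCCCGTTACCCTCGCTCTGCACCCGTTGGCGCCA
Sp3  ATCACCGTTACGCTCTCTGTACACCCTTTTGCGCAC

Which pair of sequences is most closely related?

Sp1 and Sp2

Sp1–Sp2: 4/36 differ, p = 0.111, d = 0.120.
Sp1–Sp3: 10/36 differ, p = 0.278, d = 0.347.
Sp2–Sp3: 9/36 differ, p = 0.250, d = 0.304.
The smallest distance is between Sp1 and Sp2.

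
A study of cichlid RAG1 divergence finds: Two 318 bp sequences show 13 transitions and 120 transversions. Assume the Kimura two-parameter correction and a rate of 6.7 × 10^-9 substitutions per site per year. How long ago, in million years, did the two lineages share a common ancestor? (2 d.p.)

49.15

P = 13/318 ≈ 0.040881 and Q = 120/318 ≈ 0.377358.
Under the Kimura two-parameter model, d = −½ ln(1 − 2P − Q) − ¼ ln(1 − 2Q).
1 − 2P − Q = 0.54088, giving −½ ln(0.54088) = 0.307279.
1 − 2Q = 0.245284, giving −¼ ln(0.245284) = 0.351335.
d = 0.307279 + 0.351335 = 0.658614.
Under a molecular clock d = 2μt, so t = d/(2μ) = 0.658614 / (2 × 6.7 × 10^-9) = 49.15 million years.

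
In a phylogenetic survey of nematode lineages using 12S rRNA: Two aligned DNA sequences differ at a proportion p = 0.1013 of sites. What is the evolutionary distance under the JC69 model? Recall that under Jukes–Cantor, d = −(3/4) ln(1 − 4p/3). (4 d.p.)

d = −(3/4) ln(1 − 4p/3) = −0.75 ln(1 − 0.135067) = −0.75 ln(0.864933)
  = −0.75 × (-0.145103) = 0.108827 substitutions/site.

0.1088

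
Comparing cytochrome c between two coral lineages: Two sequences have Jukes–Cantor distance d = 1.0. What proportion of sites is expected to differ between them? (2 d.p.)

p = (3/4)(1 − e^(−4d/3)) = 0.75 × (1 − e^(-1.333333)) = 0.75 × (1 − 0.263597) = 0.552302.

0.55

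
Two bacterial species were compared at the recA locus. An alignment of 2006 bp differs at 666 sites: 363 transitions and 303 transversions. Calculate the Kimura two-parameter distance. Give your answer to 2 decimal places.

P = 363/2006 ≈ 0.180957 and Q = 303/2006 ≈ 0.151047.
Under the Kimura two-parameter model, d = −½ ln(1 − 2P − Q) − ¼ ln(1 − 2Q).
1 − 2P − Q = 0.487039, giving −½ ln(0.487039) = 0.359706.
1 − 2Q = 0.697906, giving −¼ ln(0.697906) = 0.089918.
d = 0.359706 + 0.089918 = 0.449624.

0.45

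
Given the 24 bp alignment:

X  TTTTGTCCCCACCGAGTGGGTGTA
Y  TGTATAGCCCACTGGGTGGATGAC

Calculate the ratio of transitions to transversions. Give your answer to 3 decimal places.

Transitions are A↔G and C↔T; transversions are all other mismatches.
Transitions: 3. Transversions: 7.
R = 3/7 = 0.428571… ≈ 0.429 (to 3 d.p.).

0.429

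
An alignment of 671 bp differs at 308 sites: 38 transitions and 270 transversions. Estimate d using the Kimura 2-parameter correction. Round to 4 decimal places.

P = 38/671 ≈ 0.056632 and Q = 270/671 ≈ 0.402385.
Under the Kimura two-parameter model, d = −½ ln(1 − 2P − Q) − ¼ ln(1 − 2Q).
1 − 2P − Q = 0.484351, giving −½ ln(0.484351) = 0.362473.
1 − 2Q = 0.19523, giving −¼ ln(0.19523) = 0.408394.
d = 0.362473 + 0.408394 = 0.770867.

0.7709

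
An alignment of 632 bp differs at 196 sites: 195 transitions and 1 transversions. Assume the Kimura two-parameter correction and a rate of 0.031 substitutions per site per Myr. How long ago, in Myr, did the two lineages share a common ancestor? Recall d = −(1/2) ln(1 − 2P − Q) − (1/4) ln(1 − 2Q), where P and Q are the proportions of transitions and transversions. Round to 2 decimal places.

7.79

P = 195/632 ≈ 0.308544 and Q = 1/632 ≈ 0.001582.
Under the Kimura two-parameter model, d = −½ ln(1 − 2P − Q) − ¼ ln(1 − 2Q).
1 − 2P − Q = 0.38133, giving −½ ln(0.38133) = 0.482045.
1 − 2Q = 0.996836, giving −¼ ln(0.996836) = 0.000792.
d = 0.482045 + 0.000792 = 0.482837.
Under a molecular clock d = 2μt, so t = d/(2μ) = 0.482837 / (2 × 0.031) = 7.79 Myr.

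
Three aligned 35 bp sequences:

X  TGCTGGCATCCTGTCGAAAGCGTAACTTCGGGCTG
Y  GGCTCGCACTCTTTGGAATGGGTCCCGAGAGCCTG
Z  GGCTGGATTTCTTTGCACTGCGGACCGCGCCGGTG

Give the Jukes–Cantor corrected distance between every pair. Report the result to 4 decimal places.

d(X,Y) = 0.6355, d(X,Z) = 0.7823, d(Y,Z) = 0.5716

X–Y: 15/35 sites differ → p ≈ 0.428571, d = −0.75 ln(1 − 0.571428) = 0.635472 ≈ 0.6355.
X–Z: 17/35 sites differ → p ≈ 0.485714, d = −0.75 ln(1 − 0.647619) = 0.782282 ≈ 0.7823.
Y–Z: 14/35 sites differ → p = 0.4, d = −0.75 ln(1 − 0.533333) = 0.571605 ≈ 0.5716.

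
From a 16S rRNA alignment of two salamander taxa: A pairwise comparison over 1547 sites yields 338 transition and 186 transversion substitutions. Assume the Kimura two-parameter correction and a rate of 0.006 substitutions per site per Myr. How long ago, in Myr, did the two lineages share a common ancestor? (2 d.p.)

P = 338/1547 ≈ 0.218487 and Q = 186/1547 ≈ 0.120233.
Under the Kimura two-parameter model, d = −½ ln(1 − 2P − Q) − ¼ ln(1 − 2Q).
1 − 2P − Q = 0.442793, giving −½ ln(0.442793) = 0.407326.
1 − 2Q = 0.759534, giving −¼ ln(0.759534) = 0.068763.
d = 0.407326 + 0.068763 = 0.476089.
Under a molecular clock d = 2μt, so t = d/(2μ) = 0.476089 / (2 × 0.006) = 39.67 Myr.

39.67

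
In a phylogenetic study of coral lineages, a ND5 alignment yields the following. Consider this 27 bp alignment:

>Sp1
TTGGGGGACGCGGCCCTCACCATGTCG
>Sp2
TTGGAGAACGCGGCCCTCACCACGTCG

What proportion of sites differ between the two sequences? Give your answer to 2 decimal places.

0.11

The sequences differ at 3 of 27 positions (sites 5, 7, 23).
p = 3/27 = 0.111111… ≈ 0.11 (to 2 d.p.).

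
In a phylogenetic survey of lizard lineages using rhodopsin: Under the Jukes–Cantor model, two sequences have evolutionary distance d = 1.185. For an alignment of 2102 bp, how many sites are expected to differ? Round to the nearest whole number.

1252

Invert JC69: p = (3/4)(1 − e^(−4d/3)) = 0.75 × (1 − e^(-1.58)) = 0.75 × (1 − 0.205975) = 0.595519.
Expected differing sites = pL ≈ 0.595519 × 2102 = 1251.780938 ≈ 1252.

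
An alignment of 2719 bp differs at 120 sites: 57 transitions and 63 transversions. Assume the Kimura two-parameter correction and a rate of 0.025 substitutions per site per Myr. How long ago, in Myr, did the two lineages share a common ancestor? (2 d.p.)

P = 57/2719 ≈ 0.020964 and Q = 63/2719 ≈ 0.02317.
Under the Kimura two-parameter model, d = −½ ln(1 − 2P − Q) − ¼ ln(1 − 2Q).
1 − 2P − Q = 0.934902, giving −½ ln(0.934902) = 0.033657.
1 − 2Q = 0.95366, giving −¼ ln(0.95366) = 0.011862.
d = 0.033657 + 0.011862 = 0.045519.
Under a molecular clock d = 2μt, so t = d/(2μ) = 0.045519 / (2 × 0.025) = 0.91 Myr.

0.91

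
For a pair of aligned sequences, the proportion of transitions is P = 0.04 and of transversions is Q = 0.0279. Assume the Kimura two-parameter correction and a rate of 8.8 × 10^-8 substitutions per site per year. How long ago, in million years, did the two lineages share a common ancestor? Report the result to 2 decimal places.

0.41

Under the Kimura two-parameter model, d = −½ ln(1 − 2P − Q) − ¼ ln(1 − 2Q).
1 − 2P − Q = 0.8921, giving −½ ln(0.8921) = 0.057089.
1 − 2Q = 0.9442, giving −¼ ln(0.9442) = 0.014354.
d = 0.057089 + 0.014354 = 0.071443.
Under a molecular clock d = 2μt, so t = d/(2μ) = 0.071443 / (2 × 8.8 × 10^-8) = 0.41 million years.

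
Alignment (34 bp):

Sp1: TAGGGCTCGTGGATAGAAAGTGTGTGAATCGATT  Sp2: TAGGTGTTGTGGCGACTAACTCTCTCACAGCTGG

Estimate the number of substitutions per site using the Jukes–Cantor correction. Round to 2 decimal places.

0.92

The sequences differ at 18 of 34 sites, so p = 18/34 ≈ 0.529412.
d = −(3/4) ln(1 − 4p/3) = −0.75 ln(1 − 0.705883) = −0.75 ln(0.294117)
  = −0.75 × (-1.223778) = 0.917834 substitutions/site.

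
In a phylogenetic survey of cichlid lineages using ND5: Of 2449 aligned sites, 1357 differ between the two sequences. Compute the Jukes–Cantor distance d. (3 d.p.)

p = 1357/2449 ≈ 0.554104.
d = −(3/4) ln(1 − 4p/3) = −0.75 ln(1 − 0.738805) = −0.75 ln(0.261195)
  = −0.75 × (-1.342488) = 1.006866 substitutions/site.

1.007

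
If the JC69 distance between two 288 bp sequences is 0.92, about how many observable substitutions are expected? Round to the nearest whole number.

153

Invert JC69: p = (3/4)(1 − e^(−4d/3)) = 0.75 × (1 − e^(-1.226667)) = 0.75 × (1 − 0.293268) = 0.530049.
Expected differing sites = pL ≈ 0.530049 × 288 = 152.654112 ≈ 153.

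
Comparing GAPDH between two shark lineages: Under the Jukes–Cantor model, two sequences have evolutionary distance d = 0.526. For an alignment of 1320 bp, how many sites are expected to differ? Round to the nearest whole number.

Invert JC69: p = (3/4)(1 − e^(−4d/3)) = 0.75 × (1 − e^(-0.701333)) = 0.75 × (1 − 0.495924) = 0.378057.
Expected differing sites = pL ≈ 0.378057 × 1320 = 499.03524 ≈ 499.

499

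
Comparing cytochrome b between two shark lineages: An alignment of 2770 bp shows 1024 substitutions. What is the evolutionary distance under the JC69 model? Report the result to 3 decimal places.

0.509

p = 1024/2770 ≈ 0.369675.
d = −(3/4) ln(1 − 4p/3) = −0.75 ln(1 − 0.4929) = −0.75 ln(0.5071)
  = −0.75 × (-0.679047) = 0.509285 substitutions/site.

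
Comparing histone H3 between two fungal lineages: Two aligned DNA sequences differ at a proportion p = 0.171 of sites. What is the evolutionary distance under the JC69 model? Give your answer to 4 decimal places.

d = −(3/4) ln(1 − 4p/3) = −0.75 ln(1 − 0.228) = −0.75 ln(0.772)
  = −0.75 × (-0.258771) = 0.194078 substitutions/site.

0.1941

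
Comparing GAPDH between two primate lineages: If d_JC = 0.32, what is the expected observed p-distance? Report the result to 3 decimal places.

0.260

p = (3/4)(1 − e^(−4d/3)) = 0.75 × (1 − e^(-0.426667)) = 0.75 × (1 − 0.652681) = 0.260489.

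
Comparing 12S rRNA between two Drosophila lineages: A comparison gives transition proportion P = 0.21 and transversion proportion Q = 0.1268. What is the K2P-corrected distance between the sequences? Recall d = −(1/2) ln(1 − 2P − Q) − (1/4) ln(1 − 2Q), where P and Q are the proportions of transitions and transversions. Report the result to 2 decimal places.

0.47

Under the Kimura two-parameter model, d = −½ ln(1 − 2P − Q) − ¼ ln(1 − 2Q).
1 − 2P − Q = 0.4532, giving −½ ln(0.4532) = 0.395711.
1 − 2Q = 0.7464, giving −¼ ln(0.7464) = 0.073123.
d = 0.395711 + 0.073123 = 0.468834.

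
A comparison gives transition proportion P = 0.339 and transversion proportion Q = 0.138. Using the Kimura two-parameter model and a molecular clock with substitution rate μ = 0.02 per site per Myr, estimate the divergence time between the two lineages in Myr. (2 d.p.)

Under the Kimura two-parameter model, d = −½ ln(1 − 2P − Q) − ¼ ln(1 − 2Q).
1 − 2P − Q = 0.184, giving −½ ln(0.184) = 0.846410.
1 − 2Q = 0.724, giving −¼ ln(0.724) = 0.080741.
d = 0.846410 + 0.080741 = 0.927151.
Under a molecular clock d = 2μt, so t = d/(2μ) = 0.927151 / (2 × 0.02) = 23.18 Myr.

23.18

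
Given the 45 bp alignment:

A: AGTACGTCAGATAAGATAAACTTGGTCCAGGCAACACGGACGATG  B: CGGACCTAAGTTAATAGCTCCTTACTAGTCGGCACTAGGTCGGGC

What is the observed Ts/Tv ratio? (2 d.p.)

Transitions are A↔G and C↔T; transversions are all other mismatches.
Transitions: 2. Transversions: 22.
R = 2/22 = 0.090909… ≈ 0.09 (to 2 d.p.).

0.09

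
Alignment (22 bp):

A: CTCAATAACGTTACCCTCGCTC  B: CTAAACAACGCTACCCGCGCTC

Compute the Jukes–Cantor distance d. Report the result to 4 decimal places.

The sequences differ at 4 of 22 sites (3, 6, 11, 17), so p = 4/22 ≈ 0.181818.
d = −(3/4) ln(1 − 4p/3) = −0.75 ln(1 − 0.242424) = −0.75 ln(0.757576)
  = −0.75 × (-0.277631) = 0.208223 substitutions/site.

0.2082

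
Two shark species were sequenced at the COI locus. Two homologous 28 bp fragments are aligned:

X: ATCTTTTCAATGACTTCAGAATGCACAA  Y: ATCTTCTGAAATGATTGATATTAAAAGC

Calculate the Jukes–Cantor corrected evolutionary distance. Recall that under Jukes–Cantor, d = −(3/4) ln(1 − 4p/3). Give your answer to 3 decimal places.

0.824

The sequences differ at 14 of 28 sites, so p = 14/28 = 0.5.
d = −(3/4) ln(1 − 4p/3) = −0.75 ln(1 − 0.666667) = −0.75 ln(0.333333)
  = −0.75 × (-1.098613) = 0.823960 substitutions/site.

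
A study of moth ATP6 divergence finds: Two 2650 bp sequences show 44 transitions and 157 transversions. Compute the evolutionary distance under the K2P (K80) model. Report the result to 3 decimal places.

0.080

P = 44/2650 ≈ 0.016604 and Q = 157/2650 ≈ 0.059245.
Under the Kimura two-parameter model, d = −½ ln(1 − 2P − Q) − ¼ ln(1 − 2Q).
1 − 2P − Q = 0.907547, giving −½ ln(0.907547) = 0.048505.
1 − 2Q = 0.88151, giving −¼ ln(0.88151) = 0.031530.
d = 0.048505 + 0.031530 = 0.080035.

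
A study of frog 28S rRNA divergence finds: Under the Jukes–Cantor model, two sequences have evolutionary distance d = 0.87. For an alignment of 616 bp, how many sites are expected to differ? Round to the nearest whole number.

317

Invert JC69: p = (3/4)(1 − e^(−4d/3)) = 0.75 × (1 − e^(-1.16)) = 0.75 × (1 − 0.313486) = 0.514886.
Expected differing sites = pL ≈ 0.514886 × 616 = 317.169776 ≈ 317.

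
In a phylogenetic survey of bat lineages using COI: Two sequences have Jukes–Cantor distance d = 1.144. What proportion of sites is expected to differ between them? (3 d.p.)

p = (3/4)(1 − e^(−4d/3)) = 0.75 × (1 − e^(-1.525333)) = 0.75 × (1 − 0.217549) = 0.586838.

0.587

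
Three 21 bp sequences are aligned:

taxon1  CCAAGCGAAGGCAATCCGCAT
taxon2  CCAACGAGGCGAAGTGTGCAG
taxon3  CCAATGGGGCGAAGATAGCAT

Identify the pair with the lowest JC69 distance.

taxon2 and taxon3

taxon1–taxon2: 11/21 differ, p = 0.524, d = 0.899.
taxon1–taxon3: 10/21 differ, p = 0.476, d = 0.756.
taxon2–taxon3: 6/21 differ, p = 0.286, d = 0.360.
The smallest distance is between taxon2 and taxon3.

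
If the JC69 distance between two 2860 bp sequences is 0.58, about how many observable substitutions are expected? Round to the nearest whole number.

Invert JC69: p = (3/4)(1 − e^(−4d/3)) = 0.75 × (1 − e^(-0.773333)) = 0.75 × (1 − 0.461472) = 0.403896.
Expected differing sites = pL ≈ 0.403896 × 2860 = 1155.14256 ≈ 1155.

1155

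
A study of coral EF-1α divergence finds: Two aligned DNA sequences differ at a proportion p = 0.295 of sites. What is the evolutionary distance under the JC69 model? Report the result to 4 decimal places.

d = −(3/4) ln(1 − 4p/3) = −0.75 ln(1 − 0.393333) = −0.75 ln(0.606667)
  = −0.75 × (-0.499775) = 0.374831 substitutions/site.

0.3748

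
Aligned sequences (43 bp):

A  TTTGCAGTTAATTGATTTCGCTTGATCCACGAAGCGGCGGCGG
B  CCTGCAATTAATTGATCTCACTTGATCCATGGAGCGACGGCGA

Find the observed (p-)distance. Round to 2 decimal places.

0.21

The sequences differ at 9 of 43 positions (sites 1, 2, 7, 17, 20, 30, 32, 37, 43).
p = 9/43 = 0.209302… ≈ 0.21 (to 2 d.p.).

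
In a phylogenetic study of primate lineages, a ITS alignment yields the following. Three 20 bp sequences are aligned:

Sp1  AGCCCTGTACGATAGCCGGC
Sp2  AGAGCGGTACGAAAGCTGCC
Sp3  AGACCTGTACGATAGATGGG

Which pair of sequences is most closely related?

Sp1–Sp2: 6/20 differ, p = 0.300, d = 0.383.
Sp1–Sp3: 4/20 differ, p = 0.200, d = 0.233.
Sp2–Sp3: 6/20 differ, p = 0.300, d = 0.383.
The smallest distance is between Sp1 and Sp3.

Sp1 and Sp3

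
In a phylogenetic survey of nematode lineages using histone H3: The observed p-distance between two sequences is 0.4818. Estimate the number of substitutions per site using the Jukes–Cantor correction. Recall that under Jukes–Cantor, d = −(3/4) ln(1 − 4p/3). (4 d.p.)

d = −(3/4) ln(1 − 4p/3) = −0.75 ln(1 − 0.6424) = −0.75 ln(0.3576)
  = −0.75 × (-1.028340) = 0.771255 substitutions/site.

0.7713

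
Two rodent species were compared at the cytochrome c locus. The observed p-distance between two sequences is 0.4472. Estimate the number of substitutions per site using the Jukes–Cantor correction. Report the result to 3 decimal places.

d = −(3/4) ln(1 − 4p/3) = −0.75 ln(1 − 0.596267) = −0.75 ln(0.403733)
  = −0.75 × (-0.907002) = 0.680252 substitutions/site.

0.680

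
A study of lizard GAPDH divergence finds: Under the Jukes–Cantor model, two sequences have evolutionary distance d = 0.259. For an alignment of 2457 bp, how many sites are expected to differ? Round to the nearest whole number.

Invert JC69: p = (3/4)(1 − e^(−4d/3)) = 0.75 × (1 − e^(-0.345333)) = 0.75 × (1 − 0.707985) = 0.219011.
Expected differing sites = pL ≈ 0.219011 × 2457 = 538.110027 ≈ 538.

538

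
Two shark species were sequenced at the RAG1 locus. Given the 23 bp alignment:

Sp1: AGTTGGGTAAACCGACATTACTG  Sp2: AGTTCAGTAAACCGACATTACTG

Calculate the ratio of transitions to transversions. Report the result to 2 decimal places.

1.00

Transitions are A↔G and C↔T; transversions are all other mismatches.
Transitions: 1. Transversions: 1.
R = 1/1 = 1.00.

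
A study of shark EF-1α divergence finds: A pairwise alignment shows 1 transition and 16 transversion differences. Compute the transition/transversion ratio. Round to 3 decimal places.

R = 1/16 = 0.0625 ≈ 0.063 (to 3 d.p.).

0.063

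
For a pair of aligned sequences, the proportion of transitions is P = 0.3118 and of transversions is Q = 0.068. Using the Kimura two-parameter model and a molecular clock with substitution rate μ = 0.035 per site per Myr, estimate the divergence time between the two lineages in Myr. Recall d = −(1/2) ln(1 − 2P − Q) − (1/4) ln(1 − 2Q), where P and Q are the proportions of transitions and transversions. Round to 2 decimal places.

8.92

Under the Kimura two-parameter model, d = −½ ln(1 − 2P − Q) − ¼ ln(1 − 2Q).
1 − 2P − Q = 0.3084, giving −½ ln(0.3084) = 0.588179.
1 − 2Q = 0.864, giving −¼ ln(0.864) = 0.036546.
d = 0.588179 + 0.036546 = 0.624725.
Under a molecular clock d = 2μt, so t = d/(2μ) = 0.624725 / (2 × 0.035) = 8.92 Myr.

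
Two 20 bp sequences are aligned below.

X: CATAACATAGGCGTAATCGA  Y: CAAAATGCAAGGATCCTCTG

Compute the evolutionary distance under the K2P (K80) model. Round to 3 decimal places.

1.122

Of 20 sites, 6 differences are transitions and 5 are transversions, so P = 6/20 = 0.3 and Q = 5/20 = 0.25.
Under the Kimura two-parameter model, d = −½ ln(1 − 2P − Q) − ¼ ln(1 − 2Q).
1 − 2P − Q = 0.15, giving −½ ln(0.15) = 0.948560.
1 − 2Q = 0.5, giving −¼ ln(0.5) = 0.173287.
d = 0.948560 + 0.173287 = 1.121847.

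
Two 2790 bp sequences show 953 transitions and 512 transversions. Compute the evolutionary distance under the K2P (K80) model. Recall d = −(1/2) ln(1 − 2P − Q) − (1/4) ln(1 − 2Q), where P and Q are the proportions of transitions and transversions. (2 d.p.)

P = 953/2790 ≈ 0.341577 and Q = 512/2790 ≈ 0.183513.
Under the Kimura two-parameter model, d = −½ ln(1 − 2P − Q) − ¼ ln(1 − 2Q).
1 − 2P − Q = 0.133333, giving −½ ln(0.133333) = 1.007453.
1 − 2Q = 0.632974, giving −¼ ln(0.632974) = 0.114331.
d = 1.007453 + 0.114331 = 1.121784.

1.12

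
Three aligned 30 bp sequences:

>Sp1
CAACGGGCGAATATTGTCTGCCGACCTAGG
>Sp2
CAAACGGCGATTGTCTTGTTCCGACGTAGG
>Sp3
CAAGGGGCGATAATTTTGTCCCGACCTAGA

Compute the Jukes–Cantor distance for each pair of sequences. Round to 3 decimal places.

Sp1–Sp2: 9/30 sites differ → p = 0.3, d = −0.75 ln(1 − 0.4) = 0.383119 ≈ 0.383.
Sp1–Sp3: 7/30 sites differ → p ≈ 0.233333, d = −0.75 ln(1 − 0.311111) = 0.279506 ≈ 0.280.
Sp2–Sp3: 8/30 sites differ → p ≈ 0.266667, d = −0.75 ln(1 − 0.355556) = 0.329526 ≈ 0.330.

d(Sp1,Sp2) = 0.383, d(Sp1,Sp3) = 0.280, d(Sp2,Sp3) = 0.330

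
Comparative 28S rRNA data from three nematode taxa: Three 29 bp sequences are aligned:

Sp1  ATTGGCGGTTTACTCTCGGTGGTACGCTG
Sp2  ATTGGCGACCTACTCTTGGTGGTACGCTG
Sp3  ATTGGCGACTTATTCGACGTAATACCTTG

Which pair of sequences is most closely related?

Sp1 and Sp2

Sp1–Sp2: 4/29 differ, p = 0.138, d = 0.152.
Sp1–Sp3: 10/29 differ, p = 0.345, d = 0.462.
Sp2–Sp3: 9/29 differ, p = 0.310, d = 0.401.
The smallest distance is between Sp1 and Sp2.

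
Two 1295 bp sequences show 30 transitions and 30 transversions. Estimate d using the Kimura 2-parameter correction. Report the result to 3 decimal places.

P = 30/1295 ≈ 0.023166 and Q = 30/1295 ≈ 0.023166.
Under the Kimura two-parameter model, d = −½ ln(1 − 2P − Q) − ¼ ln(1 − 2Q).
1 − 2P − Q = 0.930502, giving −½ ln(0.930502) = 0.036016.
1 − 2Q = 0.953668, giving −¼ ln(0.953668) = 0.011860.
d = 0.036016 + 0.011860 = 0.047876.

0.048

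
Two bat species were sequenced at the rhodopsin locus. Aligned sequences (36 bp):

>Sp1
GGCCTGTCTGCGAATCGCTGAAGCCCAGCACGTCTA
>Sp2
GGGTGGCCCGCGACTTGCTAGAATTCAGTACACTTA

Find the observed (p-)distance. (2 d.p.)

0.44

The sequences differ at 16 of 36 positions.
p = 16/36 = 0.444444… ≈ 0.44 (to 2 d.p.).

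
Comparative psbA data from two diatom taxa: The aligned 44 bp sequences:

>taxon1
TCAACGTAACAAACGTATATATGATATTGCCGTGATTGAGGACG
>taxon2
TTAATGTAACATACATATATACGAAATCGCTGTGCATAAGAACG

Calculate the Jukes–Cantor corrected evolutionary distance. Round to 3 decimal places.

0.339

The sequences differ at 12 of 44 sites, so p = 12/44 ≈ 0.272727.
d = −(3/4) ln(1 − 4p/3) = −0.75 ln(1 − 0.363636) = −0.75 ln(0.636364)
  = −0.75 × (-0.451985) = 0.338989 substitutions/site.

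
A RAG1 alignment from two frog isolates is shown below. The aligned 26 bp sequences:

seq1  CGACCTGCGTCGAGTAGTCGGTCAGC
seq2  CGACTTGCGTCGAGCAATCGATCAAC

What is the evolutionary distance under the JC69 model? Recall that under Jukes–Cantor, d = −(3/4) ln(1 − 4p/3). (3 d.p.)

The sequences differ at 5 of 26 sites (5, 15, 17, 21, 25), so p = 5/26 ≈ 0.192308.
d = −(3/4) ln(1 − 4p/3) = −0.75 ln(1 − 0.256411) = −0.75 ln(0.743589)
  = −0.75 × (-0.296267) = 0.222200 substitutions/site.

0.222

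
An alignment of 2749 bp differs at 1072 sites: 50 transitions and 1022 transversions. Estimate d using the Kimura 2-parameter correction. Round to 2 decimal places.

P = 50/2749 ≈ 0.018188 and Q = 1022/2749 ≈ 0.371772.
Under the Kimura two-parameter model, d = −½ ln(1 − 2P − Q) − ¼ ln(1 − 2Q).
1 − 2P − Q = 0.591852, giving −½ ln(0.591852) = 0.262249.
1 − 2Q = 0.256456, giving −¼ ln(0.256456) = 0.340200.
d = 0.262249 + 0.340200 = 0.602449.

0.60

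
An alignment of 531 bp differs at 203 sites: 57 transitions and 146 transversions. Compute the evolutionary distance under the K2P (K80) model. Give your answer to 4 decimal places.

P = 57/531 ≈ 0.107345 and Q = 146/531 ≈ 0.274953.
Under the Kimura two-parameter model, d = −½ ln(1 − 2P − Q) − ¼ ln(1 − 2Q).
1 − 2P − Q = 0.510357, giving −½ ln(0.510357) = 0.336322.
1 − 2Q = 0.450094, giving −¼ ln(0.450094) = 0.199575.
d = 0.336322 + 0.199575 = 0.535897.

0.5359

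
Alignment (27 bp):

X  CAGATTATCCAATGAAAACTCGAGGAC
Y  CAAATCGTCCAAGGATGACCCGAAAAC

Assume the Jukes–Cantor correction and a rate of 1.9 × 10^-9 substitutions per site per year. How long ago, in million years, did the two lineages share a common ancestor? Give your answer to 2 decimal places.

116.01

The sequences differ at 9 of 27 sites (3, 6, 7, 13, 16, 17, 20, 24, 25), so p = 9/27 ≈ 0.333333.
d = −(3/4) ln(1 − 4p/3) = −0.75 ln(1 − 0.444444) = −0.75 ln(0.555556)
  = −0.75 × (-0.587786) = 0.440840 substitutions/site.
Under a molecular clock d = 2μt, so t = d/(2μ) = 0.440840 / (2 × 1.9 × 10^-9) = 116.01 million years.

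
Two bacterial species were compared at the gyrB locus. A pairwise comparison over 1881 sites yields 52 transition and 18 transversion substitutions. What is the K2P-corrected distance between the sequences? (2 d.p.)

0.04

P = 52/1881 ≈ 0.027645 and Q = 18/1881 ≈ 0.009569.
Under the Kimura two-parameter model, d = −½ ln(1 − 2P − Q) − ¼ ln(1 − 2Q).
1 − 2P − Q = 0.935141, giving −½ ln(0.935141) = 0.033529.
1 − 2Q = 0.980862, giving −¼ ln(0.980862) = 0.004831.
d = 0.033529 + 0.004831 = 0.038360.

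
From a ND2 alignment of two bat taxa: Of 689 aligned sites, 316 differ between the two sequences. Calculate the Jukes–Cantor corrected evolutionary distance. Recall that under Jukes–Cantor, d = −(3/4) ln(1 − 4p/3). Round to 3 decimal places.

0.709

p = 316/689 ≈ 0.458636.
d = −(3/4) ln(1 − 4p/3) = −0.75 ln(1 − 0.611515) = −0.75 ln(0.388485)
  = −0.75 × (-0.945501) = 0.709126 substitutions/site.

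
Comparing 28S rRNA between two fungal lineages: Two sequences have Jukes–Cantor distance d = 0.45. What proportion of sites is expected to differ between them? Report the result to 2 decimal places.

p = (3/4)(1 − e^(−4d/3)) = 0.75 × (1 − e^(-0.6)) = 0.75 × (1 − 0.548812) = 0.338391.

0.34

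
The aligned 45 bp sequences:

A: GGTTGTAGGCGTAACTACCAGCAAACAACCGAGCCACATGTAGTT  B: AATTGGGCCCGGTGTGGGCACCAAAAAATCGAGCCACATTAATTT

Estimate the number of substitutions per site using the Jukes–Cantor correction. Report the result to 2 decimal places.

The sequences differ at 19 of 45 sites, so p = 19/45 ≈ 0.422222.
d = −(3/4) ln(1 − 4p/3) = −0.75 ln(1 − 0.562963) = −0.75 ln(0.437037)
  = −0.75 × (-0.827737) = 0.620803 substitutions/site.

0.62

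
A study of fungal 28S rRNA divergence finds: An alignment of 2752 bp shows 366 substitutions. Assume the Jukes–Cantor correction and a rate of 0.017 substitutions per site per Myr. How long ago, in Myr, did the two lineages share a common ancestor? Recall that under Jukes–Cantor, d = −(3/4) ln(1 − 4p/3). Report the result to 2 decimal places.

4.31

p = 366/2752 ≈ 0.132994.
d = −(3/4) ln(1 − 4p/3) = −0.75 ln(1 − 0.177325) = −0.75 ln(0.822675)
  = −0.75 × (-0.195194) = 0.146396 substitutions/site.
Under a molecular clock d = 2μt, so t = d/(2μ) = 0.146396 / (2 × 0.017) = 4.31 Myr.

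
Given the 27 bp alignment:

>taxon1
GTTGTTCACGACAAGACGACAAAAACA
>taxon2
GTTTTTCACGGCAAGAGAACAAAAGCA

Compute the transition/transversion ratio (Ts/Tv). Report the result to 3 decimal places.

Transitions are A↔G and C↔T; transversions are all other mismatches.
Transitions: 3. Transversions: 2.
R = 3/2 = 1.500.

1.500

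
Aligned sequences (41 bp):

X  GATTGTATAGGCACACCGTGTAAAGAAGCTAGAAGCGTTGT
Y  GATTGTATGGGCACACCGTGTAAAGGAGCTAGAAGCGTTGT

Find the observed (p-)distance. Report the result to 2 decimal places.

0.05

The sequences differ at 2 of 41 positions (sites 9, 26).
p = 2/41 = 0.048780… ≈ 0.05 (to 2 d.p.).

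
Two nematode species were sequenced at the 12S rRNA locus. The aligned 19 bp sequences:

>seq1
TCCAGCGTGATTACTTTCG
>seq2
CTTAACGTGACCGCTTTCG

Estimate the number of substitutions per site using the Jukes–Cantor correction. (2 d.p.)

0.51

The sequences differ at 7 of 19 sites (1, 2, 3, 5, 11, 12, 13), so p = 7/19 ≈ 0.368421.
d = −(3/4) ln(1 − 4p/3) = −0.75 ln(1 − 0.491228) = −0.75 ln(0.508772)
  = −0.75 × (-0.675755) = 0.506816 substitutions/site.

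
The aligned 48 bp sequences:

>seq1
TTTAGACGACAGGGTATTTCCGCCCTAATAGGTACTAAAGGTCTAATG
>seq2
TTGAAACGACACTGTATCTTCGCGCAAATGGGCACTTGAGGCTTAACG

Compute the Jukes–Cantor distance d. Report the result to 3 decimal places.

The sequences differ at 15 of 48 sites, so p = 15/48 = 0.3125.
d = −(3/4) ln(1 − 4p/3) = −0.75 ln(1 − 0.416667) = −0.75 ln(0.583333)
  = −0.75 × (-0.538997) = 0.404248 substitutions/site.

0.404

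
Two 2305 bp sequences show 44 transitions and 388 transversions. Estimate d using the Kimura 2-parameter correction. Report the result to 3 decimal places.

P = 44/2305 ≈ 0.019089 and Q = 388/2305 ≈ 0.16833.
Under the Kimura two-parameter model, d = −½ ln(1 − 2P − Q) − ¼ ln(1 − 2Q).
1 − 2P − Q = 0.793492, giving −½ ln(0.793492) = 0.115656.
1 − 2Q = 0.66334, giving −¼ ln(0.66334) = 0.102617.
d = 0.115656 + 0.102617 = 0.218273.

0.218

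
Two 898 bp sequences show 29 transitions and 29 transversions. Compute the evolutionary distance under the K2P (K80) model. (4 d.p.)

P = 29/898 ≈ 0.032294 and Q = 29/898 ≈ 0.032294.
Under the Kimura two-parameter model, d = −½ ln(1 − 2P − Q) − ¼ ln(1 − 2Q).
1 − 2P − Q = 0.903118, giving −½ ln(0.903118) = 0.050951.
1 − 2Q = 0.935412, giving −¼ ln(0.935412) = 0.016692.
d = 0.050951 + 0.016692 = 0.067643.

0.0676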